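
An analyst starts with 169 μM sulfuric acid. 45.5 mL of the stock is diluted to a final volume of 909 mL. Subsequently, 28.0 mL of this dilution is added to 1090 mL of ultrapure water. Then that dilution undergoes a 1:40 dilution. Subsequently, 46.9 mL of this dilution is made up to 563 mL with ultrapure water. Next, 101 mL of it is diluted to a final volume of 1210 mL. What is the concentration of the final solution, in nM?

0.0368 nM

Overall dilution factor = 19.98 × 39.93 × 40 × 12.00 × 11.98 = 4.59 × 10⁶.
169 μM / 4.59 × 10⁶ = 3.68 × 10⁻⁵ μM = 0.0368 nM.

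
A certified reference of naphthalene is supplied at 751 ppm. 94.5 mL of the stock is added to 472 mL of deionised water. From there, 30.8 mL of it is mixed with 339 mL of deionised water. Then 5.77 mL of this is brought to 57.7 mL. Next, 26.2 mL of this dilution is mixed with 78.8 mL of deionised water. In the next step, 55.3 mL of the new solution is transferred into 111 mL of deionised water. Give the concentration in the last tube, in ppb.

Overall dilution factor = 5.995 × 12.01 × 10 × 4.008 × 3.007 = 8674.
751 ppm / 8674 = 0.0866 ppm = 86.6 ppb.

86.6 ppb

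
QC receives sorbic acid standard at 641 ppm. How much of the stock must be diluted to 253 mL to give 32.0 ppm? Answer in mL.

V₁ = C₂V₂/C₁ = 32.0 × 253 / 641 = 12.6 mL.

12.6 mL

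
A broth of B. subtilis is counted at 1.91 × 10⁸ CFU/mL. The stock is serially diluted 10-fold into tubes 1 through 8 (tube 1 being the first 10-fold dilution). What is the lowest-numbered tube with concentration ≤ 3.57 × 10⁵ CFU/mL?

Tube n has concentration 1.91 × 10⁸ CFU/mL / 10ⁿ.
Need 10ⁿ ≥ 1.91 × 10⁸ CFU/mL / 3.57 × 10⁵ CFU/mL = 535, so n ≥ 2.73.
First such tube: n = 3.

tube 3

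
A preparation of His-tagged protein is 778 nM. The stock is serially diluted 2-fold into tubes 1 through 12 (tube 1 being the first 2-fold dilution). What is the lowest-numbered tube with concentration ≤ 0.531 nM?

Tube n has concentration 778 nM / 2ⁿ.
Need 2ⁿ ≥ 778 nM / 0.531 nM = 1465, so n ≥ 10.52.
First such tube: n = 11.

tube 11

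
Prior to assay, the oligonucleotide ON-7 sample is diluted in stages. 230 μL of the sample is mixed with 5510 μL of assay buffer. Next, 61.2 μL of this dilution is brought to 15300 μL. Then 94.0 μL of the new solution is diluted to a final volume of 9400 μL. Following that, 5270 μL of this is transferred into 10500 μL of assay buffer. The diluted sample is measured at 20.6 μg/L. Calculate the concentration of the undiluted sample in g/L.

Overall dilution factor = 24.96 × 250 × 100 × 2.992 = 1.87 × 10⁶.
Original = 20.6 μg/L × 1.87 × 10⁶ = 3.85 × 10⁷ μg/L = 38.5 g/L.

38.5 g/L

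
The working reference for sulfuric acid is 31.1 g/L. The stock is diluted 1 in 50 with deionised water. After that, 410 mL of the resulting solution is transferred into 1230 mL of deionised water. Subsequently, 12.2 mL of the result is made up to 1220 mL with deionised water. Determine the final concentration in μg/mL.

1.56 μg/mL

Overall dilution factor = 50 × 4 × 100 = 2.00 × 10⁴.
31.1 g/L / 2.00 × 10⁴ = 1.56 × 10⁻³ g/L = 1.56 μg/mL.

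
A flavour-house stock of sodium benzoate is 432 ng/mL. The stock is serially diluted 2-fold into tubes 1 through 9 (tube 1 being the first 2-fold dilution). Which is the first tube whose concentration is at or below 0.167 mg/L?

Tube n has concentration 432 ng/mL / 2ⁿ.
Need 2ⁿ ≥ 432 ng/mL / 0.167 mg/L = 2.59, so n ≥ 1.37.
First such tube: n = 2.

tube 2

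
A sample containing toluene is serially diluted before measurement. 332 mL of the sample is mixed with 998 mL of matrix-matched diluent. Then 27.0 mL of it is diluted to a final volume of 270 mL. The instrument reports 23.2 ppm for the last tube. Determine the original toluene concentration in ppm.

Overall dilution factor = 4.006 × 10 = 40.1.
Original = 23.2 ppm × 40.1 = 929 ppm.

929 ppm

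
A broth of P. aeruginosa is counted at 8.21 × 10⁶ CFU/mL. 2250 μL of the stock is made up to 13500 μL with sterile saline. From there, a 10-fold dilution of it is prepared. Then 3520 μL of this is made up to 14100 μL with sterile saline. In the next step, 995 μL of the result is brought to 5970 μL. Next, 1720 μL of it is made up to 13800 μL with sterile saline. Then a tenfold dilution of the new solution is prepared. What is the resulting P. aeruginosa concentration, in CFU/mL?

71.0 CFU/mL

Overall dilution factor = 6 × 10 × 4.006 × 6 × 8.023 × 10 = 1.16 × 10⁵.
8.21 × 10⁶ CFU/mL / 1.16 × 10⁵ = 71.0 CFU/mL.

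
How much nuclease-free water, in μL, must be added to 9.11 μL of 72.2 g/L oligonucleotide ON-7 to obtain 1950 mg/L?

328 μL

1950 mg/L = 1.95 g/L.
V₂ = C₁V₁/C₂ = 72.2 × 9.11 / 1.95 = 337 μL.
Diluent to add = V₂ − V₁ = 337 − 9.11 = 328 μL.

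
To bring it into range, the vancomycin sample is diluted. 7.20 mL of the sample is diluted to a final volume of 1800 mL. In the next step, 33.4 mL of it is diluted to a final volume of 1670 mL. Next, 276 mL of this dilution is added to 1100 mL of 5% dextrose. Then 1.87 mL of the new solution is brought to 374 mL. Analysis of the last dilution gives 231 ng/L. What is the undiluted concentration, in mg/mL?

Overall dilution factor = 250 × 50 × 4.986 × 200 = 1.25 × 10⁷.
Original = 231 ng/L × 1.25 × 10⁷ = 2.88 × 10⁹ ng/L = 2.88 mg/mL.

2.88 mg/mL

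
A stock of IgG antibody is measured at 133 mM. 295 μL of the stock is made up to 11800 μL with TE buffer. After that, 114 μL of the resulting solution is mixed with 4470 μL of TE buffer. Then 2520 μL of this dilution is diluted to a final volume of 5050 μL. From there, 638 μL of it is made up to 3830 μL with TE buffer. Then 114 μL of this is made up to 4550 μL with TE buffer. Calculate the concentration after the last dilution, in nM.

Overall dilution factor = 40 × 40.21 × 2.004 × 6.003 × 39.91 = 7.72 × 10⁵.
133 mM / 7.72 × 10⁵ = 1.72 × 10⁻⁴ mM = 172 nM.

172 nM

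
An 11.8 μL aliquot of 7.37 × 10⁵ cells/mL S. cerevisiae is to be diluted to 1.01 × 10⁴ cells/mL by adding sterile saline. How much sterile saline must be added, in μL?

849 μL

V₂ = C₁V₁/C₂ = 7.37 × 10⁵ × 11.8 / 1.01 × 10⁴ = 861 μL.
Diluent to add = V₂ − V₁ = 861 − 11.8 = 849 μL.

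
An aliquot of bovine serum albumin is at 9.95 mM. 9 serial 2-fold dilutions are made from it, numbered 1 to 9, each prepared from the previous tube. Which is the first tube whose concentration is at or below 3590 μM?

Tube n has concentration 9.95 mM / 2ⁿ.
Need 2ⁿ ≥ 9.95 mM / 3590 μM = 2.77, so n ≥ 1.47.
First such tube: n = 2.

tube 2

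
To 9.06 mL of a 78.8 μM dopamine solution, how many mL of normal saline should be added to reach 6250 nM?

105 mL

6250 nM = 6.25 μM.
V₂ = C₁V₁/C₂ = 78.8 × 9.06 / 6.25 = 114 mL.
Diluent to add = V₂ − V₁ = 114 − 9.06 = 105 mL.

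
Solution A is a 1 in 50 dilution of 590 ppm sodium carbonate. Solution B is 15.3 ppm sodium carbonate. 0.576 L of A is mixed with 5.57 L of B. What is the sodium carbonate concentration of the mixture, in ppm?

15.0 ppm

C_A = 590 ppm / 50 = 11.8 ppm.
C_mix = (C_A·V_A + C_B·V_B)/(V_A + V_B) = (11.8×0.576 + 15.3×5.57) / 6.146 = 15.0 ppm.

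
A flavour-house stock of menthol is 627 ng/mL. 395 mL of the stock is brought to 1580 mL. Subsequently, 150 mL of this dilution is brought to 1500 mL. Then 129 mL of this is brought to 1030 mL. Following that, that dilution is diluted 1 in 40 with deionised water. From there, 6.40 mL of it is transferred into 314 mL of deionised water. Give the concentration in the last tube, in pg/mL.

0.980 pg/mL

Overall dilution factor = 4 × 10 × 7.984 × 40 × 50.06 = 6.40 × 10⁵.
627 ng/mL / 6.40 × 10⁵ = 9.80 × 10⁻⁴ ng/mL = 0.980 pg/mL.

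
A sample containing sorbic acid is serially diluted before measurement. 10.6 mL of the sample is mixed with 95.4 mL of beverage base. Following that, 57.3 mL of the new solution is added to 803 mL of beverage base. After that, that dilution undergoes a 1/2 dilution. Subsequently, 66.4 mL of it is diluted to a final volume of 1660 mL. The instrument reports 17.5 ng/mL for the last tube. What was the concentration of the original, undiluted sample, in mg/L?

Overall dilution factor = 10 × 15.01 × 2 × 25 = 7507.
Original = 17.5 ng/mL × 7507 = 1.31 × 10⁵ ng/mL = 131 mg/L.

131 mg/L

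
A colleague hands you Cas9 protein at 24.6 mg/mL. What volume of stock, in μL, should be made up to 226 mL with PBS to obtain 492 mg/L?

492 mg/L = 0.492 mg/mL.
V₁ = C₂V₂/C₁ = 0.492 × 226 / 24.6 = 4.52 mL = 4520 μL.

4520 μL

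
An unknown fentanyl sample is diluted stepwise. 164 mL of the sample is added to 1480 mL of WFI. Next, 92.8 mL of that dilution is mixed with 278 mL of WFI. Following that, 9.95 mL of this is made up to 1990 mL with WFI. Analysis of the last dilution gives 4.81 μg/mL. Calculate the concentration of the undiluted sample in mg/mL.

38.5 mg/mL

Overall dilution factor = 10.02 × 3.996 × 200 = 8011.
Original = 4.81 μg/mL × 8011 = 3.85 × 10⁴ μg/mL = 38.5 mg/mL.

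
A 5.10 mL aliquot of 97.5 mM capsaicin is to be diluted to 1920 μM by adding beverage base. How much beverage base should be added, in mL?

254 mL

1920 μM = 1.92 mM.
V₂ = C₁V₁/C₂ = 97.5 × 5.10 / 1.92 = 259 mL.
Diluent to add = V₂ − V₁ = 259 − 5.10 = 254 mL.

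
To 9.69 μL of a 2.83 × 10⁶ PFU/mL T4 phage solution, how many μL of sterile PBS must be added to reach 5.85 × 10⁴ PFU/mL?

459 μL

V₂ = C₁V₁/C₂ = 2.83 × 10⁶ × 9.69 / 5.85 × 10⁴ = 469 μL.
Diluent to add = V₂ − V₁ = 469 − 9.69 = 459 μL.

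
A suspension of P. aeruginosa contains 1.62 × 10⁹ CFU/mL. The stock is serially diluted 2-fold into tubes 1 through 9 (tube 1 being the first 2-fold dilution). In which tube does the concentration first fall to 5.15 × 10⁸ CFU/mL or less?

tube 2

Tube n has concentration 1.62 × 10⁹ CFU/mL / 2ⁿ.
Need 2ⁿ ≥ 1.62 × 10⁹ CFU/mL / 5.15 × 10⁸ CFU/mL = 3.15, so n ≥ 1.65.
First such tube: n = 2.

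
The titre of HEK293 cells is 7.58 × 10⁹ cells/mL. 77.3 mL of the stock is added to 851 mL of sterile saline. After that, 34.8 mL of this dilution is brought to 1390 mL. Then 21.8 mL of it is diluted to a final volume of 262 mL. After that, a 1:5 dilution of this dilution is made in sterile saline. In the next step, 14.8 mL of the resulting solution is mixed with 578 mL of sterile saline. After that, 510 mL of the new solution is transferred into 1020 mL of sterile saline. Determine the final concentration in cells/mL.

Overall dilution factor = 12.01 × 39.94 × 12.02 × 5 × 40.05 × 3 = 3.46 × 10⁶.
7.58 × 10⁹ cells/mL / 3.46 × 10⁶ = 2190 cells/mL.

2190 cells/mL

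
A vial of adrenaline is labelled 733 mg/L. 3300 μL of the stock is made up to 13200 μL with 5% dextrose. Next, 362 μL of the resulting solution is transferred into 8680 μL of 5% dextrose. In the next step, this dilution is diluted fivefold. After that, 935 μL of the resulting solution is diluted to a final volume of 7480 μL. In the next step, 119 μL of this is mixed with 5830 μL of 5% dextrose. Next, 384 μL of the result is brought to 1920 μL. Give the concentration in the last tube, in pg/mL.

734 pg/mL

Overall dilution factor = 4 × 24.98 × 5 × 8 × 49.99 × 5 = 9.99 × 10⁵.
733 mg/L / 9.99 × 10⁵ = 7.34 × 10⁻⁴ mg/L = 734 pg/mL.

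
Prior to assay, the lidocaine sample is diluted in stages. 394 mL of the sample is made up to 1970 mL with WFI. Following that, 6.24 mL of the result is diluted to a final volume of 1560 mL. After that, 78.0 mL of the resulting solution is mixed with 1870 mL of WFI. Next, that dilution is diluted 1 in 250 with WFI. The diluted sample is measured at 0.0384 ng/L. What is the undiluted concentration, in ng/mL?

Overall dilution factor = 5 × 250 × 24.97 × 250 = 7.80 × 10⁶.
Original = 0.0384 ng/L × 7.80 × 10⁶ = 3.00 × 10⁵ ng/L = 300 ng/mL.

300 ng/mL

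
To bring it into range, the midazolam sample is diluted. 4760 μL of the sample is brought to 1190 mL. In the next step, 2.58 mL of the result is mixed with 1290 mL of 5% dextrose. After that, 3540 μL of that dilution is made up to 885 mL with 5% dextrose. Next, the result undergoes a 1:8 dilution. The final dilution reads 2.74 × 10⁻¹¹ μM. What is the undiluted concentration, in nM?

6.86 nM

Overall dilution factor = 250 × 501 × 250 × 8 = 2.50 × 10⁸.
Original = 2.74 × 10⁻¹¹ μM × 2.50 × 10⁸ = 6.86 × 10⁻³ μM = 6.86 nM.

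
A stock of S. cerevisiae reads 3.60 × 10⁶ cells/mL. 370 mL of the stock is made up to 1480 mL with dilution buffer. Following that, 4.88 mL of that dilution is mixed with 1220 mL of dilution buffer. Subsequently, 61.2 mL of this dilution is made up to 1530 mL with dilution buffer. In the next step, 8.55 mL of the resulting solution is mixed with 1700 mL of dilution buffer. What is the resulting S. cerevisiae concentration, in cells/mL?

Overall dilution factor = 4 × 251 × 25 × 199.8 = 5.02 × 10⁶.
3.60 × 10⁶ cells/mL / 5.02 × 10⁶ = 0.718 cells/mL.

0.718 cells/mL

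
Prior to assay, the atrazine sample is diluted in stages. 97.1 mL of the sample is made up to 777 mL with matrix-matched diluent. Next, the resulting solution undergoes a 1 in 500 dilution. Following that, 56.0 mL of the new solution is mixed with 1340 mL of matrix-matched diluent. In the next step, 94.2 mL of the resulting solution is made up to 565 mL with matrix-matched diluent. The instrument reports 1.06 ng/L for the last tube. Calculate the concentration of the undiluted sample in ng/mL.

634 ng/mL

Overall dilution factor = 8.002 × 500 × 24.93 × 5.998 = 5.98 × 10⁵.
Original = 1.06 ng/L × 5.98 × 10⁵ = 6.34 × 10⁵ ng/L = 634 ng/mL.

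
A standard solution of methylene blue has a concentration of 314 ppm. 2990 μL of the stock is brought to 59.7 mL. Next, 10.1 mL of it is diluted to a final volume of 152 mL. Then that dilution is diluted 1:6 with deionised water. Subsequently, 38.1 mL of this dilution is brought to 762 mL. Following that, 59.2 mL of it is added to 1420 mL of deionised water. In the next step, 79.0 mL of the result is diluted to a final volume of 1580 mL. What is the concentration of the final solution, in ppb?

0.0174 ppb

Overall dilution factor = 19.97 × 15.05 × 6 × 20 × 24.99 × 20 = 1.80 × 10⁷.
314 ppm / 1.80 × 10⁷ = 1.74 × 10⁻⁵ ppm = 0.0174 ppb.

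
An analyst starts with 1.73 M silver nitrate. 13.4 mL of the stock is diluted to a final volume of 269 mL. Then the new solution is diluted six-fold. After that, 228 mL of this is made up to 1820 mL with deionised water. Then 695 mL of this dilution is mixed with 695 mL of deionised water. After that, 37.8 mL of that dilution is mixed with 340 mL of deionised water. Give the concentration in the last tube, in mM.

0.0900 mM

Overall dilution factor = 20.07 × 6 × 7.982 × 2 × 9.995 = 1.92 × 10⁴.
1.73 M / 1.92 × 10⁴ = 9.00 × 10⁻⁵ M = 0.0900 mM.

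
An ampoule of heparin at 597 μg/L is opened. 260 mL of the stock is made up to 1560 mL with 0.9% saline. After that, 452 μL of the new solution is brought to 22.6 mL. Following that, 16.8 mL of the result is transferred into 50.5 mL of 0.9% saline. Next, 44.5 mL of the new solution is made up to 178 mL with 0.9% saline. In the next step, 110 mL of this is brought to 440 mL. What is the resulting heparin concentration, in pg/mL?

31.0 pg/mL

Overall dilution factor = 6 × 50 × 4.006 × 4 × 4 = 1.92 × 10⁴.
597 μg/L / 1.92 × 10⁴ = 0.0310 μg/L = 31.0 pg/mL.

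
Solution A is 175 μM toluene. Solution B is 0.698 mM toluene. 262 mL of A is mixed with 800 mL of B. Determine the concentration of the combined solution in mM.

0.569 mM

C_B = 0.698 mM = 698 μM.
C_mix = (C_A·V_A + C_B·V_B)/(V_A + V_B) = (175×262 + 698×800) / 1062 = 569 μM = 0.569 mM.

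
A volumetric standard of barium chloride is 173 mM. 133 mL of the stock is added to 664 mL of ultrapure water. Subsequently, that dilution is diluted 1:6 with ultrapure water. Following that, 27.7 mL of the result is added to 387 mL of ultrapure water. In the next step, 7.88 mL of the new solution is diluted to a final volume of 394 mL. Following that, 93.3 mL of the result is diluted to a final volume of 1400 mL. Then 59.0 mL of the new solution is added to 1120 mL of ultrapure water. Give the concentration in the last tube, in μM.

0.0214 μM

Overall dilution factor = 5.992 × 6 × 14.97 × 50 × 15.01 × 19.98 = 8.07 × 10⁶.
173 mM / 8.07 × 10⁶ = 2.14 × 10⁻⁵ mM = 0.0214 μM.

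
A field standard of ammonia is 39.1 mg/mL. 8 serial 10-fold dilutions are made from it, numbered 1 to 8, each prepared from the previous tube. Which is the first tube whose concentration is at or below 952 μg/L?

Tube n has concentration 39.1 mg/mL / 10ⁿ.
Need 10ⁿ ≥ 39.1 mg/mL / 952 μg/L = 4.11 × 10⁴, so n ≥ 4.61.
First such tube: n = 5.

tube 5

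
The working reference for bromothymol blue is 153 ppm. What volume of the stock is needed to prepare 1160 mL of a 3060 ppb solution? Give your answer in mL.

3060 ppb = 3.06 ppm.
V₁ = C₂V₂/C₁ = 3.06 × 1160 / 153 = 23.2 mL.

23.2 mL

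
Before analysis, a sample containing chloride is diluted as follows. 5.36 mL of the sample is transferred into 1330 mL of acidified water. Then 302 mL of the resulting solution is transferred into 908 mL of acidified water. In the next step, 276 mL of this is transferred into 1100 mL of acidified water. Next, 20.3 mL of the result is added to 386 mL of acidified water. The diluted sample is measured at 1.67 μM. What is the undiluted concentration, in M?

0.166 M

Overall dilution factor = 249.1 × 4.007 × 4.986 × 20.01 = 9.96 × 10⁴.
Original = 1.67 μM × 9.96 × 10⁴ = 1.66 × 10⁵ μM = 0.166 M.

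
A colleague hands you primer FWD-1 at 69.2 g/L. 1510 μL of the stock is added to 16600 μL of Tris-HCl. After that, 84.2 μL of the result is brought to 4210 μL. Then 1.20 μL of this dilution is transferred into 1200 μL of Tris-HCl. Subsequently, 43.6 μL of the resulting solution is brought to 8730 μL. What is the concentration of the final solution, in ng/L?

Overall dilution factor = 11.99 × 50 × 1001 × 200.2 = 1.20 × 10⁸.
69.2 g/L / 1.20 × 10⁸ = 5.76 × 10⁻⁷ g/L = 576 ng/L.

576 ng/L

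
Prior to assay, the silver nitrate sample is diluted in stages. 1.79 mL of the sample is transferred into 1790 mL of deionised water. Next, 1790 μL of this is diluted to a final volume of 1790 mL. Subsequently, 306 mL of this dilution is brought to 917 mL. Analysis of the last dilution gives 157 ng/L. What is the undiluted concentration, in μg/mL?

471 μg/mL

Overall dilution factor = 1001 × 1000 × 2.997 = 3.00 × 10⁶.
Original = 157 ng/L × 3.00 × 10⁶ = 4.71 × 10⁸ ng/L = 471 μg/mL.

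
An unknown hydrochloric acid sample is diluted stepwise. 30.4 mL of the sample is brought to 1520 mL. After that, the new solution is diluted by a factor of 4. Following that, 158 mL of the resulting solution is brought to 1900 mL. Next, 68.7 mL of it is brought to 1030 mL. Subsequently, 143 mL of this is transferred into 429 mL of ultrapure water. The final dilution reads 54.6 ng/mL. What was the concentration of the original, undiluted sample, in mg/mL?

Overall dilution factor = 50 × 4 × 12.03 × 14.99 × 4 = 1.44 × 10⁵.
Original = 54.6 ng/mL × 1.44 × 10⁵ = 7.88 × 10⁶ ng/mL = 7.88 mg/mL.

7.88 mg/mL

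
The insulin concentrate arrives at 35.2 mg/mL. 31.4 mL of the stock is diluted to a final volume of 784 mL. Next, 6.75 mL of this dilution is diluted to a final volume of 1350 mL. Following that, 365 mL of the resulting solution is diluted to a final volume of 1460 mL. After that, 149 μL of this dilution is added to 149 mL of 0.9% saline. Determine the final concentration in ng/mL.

Overall dilution factor = 24.97 × 200 × 4 × 1001 = 2.00 × 10⁷.
35.2 mg/mL / 2.00 × 10⁷ = 1.76 × 10⁻⁶ mg/mL = 1.76 ng/mL.

1.76 ng/mL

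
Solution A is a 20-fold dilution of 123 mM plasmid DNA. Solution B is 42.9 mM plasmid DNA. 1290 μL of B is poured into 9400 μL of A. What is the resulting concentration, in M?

C_A = 123 mM / 20 = 6.15 mM.
C_mix = (C_A·V_A + C_B·V_B)/(V_A + V_B) = (6.15×9400 + 42.9×1290) / 10690 = 10.6 mM = 0.0106 M.

0.0106 M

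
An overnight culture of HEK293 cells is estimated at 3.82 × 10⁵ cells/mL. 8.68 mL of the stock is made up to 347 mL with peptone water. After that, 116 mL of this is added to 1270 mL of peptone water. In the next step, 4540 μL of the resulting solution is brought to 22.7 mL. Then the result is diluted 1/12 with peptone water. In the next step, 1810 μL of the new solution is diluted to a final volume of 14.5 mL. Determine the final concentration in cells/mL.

Overall dilution factor = 39.98 × 11.95 × 5 × 12 × 8.011 = 2.30 × 10⁵.
3.82 × 10⁵ cells/mL / 2.30 × 10⁵ = 1.66 cells/mL.

1.66 cells/mL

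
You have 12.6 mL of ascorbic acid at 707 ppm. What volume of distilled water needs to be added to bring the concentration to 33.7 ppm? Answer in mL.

V₂ = C₁V₁/C₂ = 707 × 12.6 / 33.7 = 264 mL.
Diluent to add = V₂ − V₁ = 264 − 12.6 = 252 mL.

252 mL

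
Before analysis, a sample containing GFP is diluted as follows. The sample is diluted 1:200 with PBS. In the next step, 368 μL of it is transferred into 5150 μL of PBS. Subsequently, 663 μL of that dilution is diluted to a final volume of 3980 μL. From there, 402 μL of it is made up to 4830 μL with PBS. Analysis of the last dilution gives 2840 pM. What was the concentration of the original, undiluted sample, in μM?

614 μM

Overall dilution factor = 200 × 14.99 × 6.003 × 12.01 = 2.16 × 10⁵.
Original = 2840 pM × 2.16 × 10⁵ = 6.14 × 10⁸ pM = 614 μM.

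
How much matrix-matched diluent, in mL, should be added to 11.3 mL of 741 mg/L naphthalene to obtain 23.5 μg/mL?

345 mL

23.5 μg/mL = 23.5 mg/L.
V₂ = C₁V₁/C₂ = 741 × 11.3 / 23.5 = 356 mL.
Diluent to add = V₂ − V₁ = 356 − 11.3 = 345 mL.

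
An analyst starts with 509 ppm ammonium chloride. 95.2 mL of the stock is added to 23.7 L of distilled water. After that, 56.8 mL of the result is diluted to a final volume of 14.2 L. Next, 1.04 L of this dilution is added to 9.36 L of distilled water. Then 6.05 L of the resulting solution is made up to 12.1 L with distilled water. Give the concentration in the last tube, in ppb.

0.407 ppb

Overall dilution factor = 249.9 × 250 × 10 × 2 = 1.25 × 10⁶.
509 ppm / 1.25 × 10⁶ = 4.07 × 10⁻⁴ ppm = 0.407 ppb.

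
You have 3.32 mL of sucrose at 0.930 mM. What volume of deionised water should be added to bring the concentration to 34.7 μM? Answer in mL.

34.7 μM = 0.0347 mM.
V₂ = C₁V₁/C₂ = 0.930 × 3.32 / 0.0347 = 89.0 mL.
Diluent to add = V₂ − V₁ = 89.0 − 3.32 = 85.7 mL.

85.7 mL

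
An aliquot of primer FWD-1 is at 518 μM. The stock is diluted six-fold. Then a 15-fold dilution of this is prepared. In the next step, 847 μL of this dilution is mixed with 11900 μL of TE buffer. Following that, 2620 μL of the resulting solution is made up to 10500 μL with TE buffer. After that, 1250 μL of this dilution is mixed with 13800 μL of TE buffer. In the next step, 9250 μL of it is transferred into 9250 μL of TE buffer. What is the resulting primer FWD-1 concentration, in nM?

3.96 nM

Overall dilution factor = 6 × 15 × 15.05 × 4.008 × 12.04 × 2 = 1.31 × 10⁵.
518 μM / 1.31 × 10⁵ = 3.96 × 10⁻³ μM = 3.96 nM.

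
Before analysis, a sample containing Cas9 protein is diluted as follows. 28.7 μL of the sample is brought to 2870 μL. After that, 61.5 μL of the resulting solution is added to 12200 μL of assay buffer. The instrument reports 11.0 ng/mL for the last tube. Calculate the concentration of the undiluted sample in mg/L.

Overall dilution factor = 100 × 199.4 = 1.99 × 10⁴.
Original = 11.0 ng/mL × 1.99 × 10⁴ = 2.19 × 10⁵ ng/mL = 219 mg/L.

219 mg/L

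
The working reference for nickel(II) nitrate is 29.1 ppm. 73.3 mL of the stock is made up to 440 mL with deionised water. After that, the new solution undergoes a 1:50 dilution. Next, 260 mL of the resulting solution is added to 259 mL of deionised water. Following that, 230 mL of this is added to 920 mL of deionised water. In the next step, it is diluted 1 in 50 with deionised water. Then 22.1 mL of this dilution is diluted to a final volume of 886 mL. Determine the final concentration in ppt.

4.85 ppt

Overall dilution factor = 6.003 × 50 × 1.996 × 5 × 50 × 40.09 = 6.00 × 10⁶.
29.1 ppm / 6.00 × 10⁶ = 4.85 × 10⁻⁶ ppm = 4.85 ppt.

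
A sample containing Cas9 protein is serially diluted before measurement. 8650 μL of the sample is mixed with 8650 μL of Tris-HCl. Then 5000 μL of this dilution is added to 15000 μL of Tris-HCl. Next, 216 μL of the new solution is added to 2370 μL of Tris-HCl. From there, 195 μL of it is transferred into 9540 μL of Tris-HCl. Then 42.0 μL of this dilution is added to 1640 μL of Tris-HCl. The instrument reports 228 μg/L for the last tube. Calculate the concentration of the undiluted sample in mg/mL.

Overall dilution factor = 2 × 4 × 11.97 × 49.92 × 40.05 = 1.91 × 10⁵.
Original = 228 μg/L × 1.91 × 10⁵ = 4.37 × 10⁷ μg/L = 43.7 mg/mL.

43.7 mg/mL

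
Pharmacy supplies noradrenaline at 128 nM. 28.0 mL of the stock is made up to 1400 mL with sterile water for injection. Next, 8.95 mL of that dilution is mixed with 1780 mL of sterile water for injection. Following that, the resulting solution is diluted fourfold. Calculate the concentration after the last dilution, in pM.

3.20 pM

Overall dilution factor = 50 × 199.9 × 4 = 4.00 × 10⁴.
128 nM / 4.00 × 10⁴ = 3.20 × 10⁻³ nM = 3.20 pM.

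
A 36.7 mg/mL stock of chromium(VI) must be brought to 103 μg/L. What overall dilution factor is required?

Factor = C₀/C_target = 36.7 mg/mL / 103 μg/L = 3.56 × 10⁵.

3.56 × 10⁵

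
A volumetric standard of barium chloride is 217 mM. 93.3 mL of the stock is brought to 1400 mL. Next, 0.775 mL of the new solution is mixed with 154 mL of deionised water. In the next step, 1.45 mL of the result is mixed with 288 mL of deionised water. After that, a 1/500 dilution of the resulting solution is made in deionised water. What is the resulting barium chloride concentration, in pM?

726 pM

Overall dilution factor = 15.01 × 199.7 × 199.6 × 500 = 2.99 × 10⁸.
217 mM / 2.99 × 10⁸ = 7.26 × 10⁻⁷ mM = 726 pM.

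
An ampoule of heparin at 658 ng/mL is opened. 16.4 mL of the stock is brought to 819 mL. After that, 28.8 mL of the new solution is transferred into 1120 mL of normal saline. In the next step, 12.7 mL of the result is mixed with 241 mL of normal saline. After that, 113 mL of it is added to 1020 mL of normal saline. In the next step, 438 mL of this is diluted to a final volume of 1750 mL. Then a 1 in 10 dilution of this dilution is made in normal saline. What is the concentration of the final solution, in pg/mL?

0.0413 pg/mL

Overall dilution factor = 49.94 × 39.89 × 19.98 × 10.03 × 3.995 × 10 = 1.59 × 10⁷.
658 ng/mL / 1.59 × 10⁷ = 4.13 × 10⁻⁵ ng/mL = 0.0413 pg/mL.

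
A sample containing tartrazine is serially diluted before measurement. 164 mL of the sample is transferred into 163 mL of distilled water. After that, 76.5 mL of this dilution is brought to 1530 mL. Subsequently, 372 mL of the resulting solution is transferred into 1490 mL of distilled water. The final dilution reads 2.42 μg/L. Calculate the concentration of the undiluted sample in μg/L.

Overall dilution factor = 1.994 × 20 × 5.005 = 200.
Original = 2.42 μg/L × 200 = 483 μg/L.

483 μg/L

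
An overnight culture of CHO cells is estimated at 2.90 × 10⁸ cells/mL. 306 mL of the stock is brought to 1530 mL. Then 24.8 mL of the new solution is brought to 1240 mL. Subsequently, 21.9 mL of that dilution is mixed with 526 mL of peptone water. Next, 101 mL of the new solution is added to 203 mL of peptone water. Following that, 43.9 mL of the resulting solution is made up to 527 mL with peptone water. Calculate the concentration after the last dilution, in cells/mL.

1280 cells/mL

Overall dilution factor = 5 × 50 × 25.02 × 3.010 × 12.00 = 2.26 × 10⁵.
2.90 × 10⁸ cells/mL / 2.26 × 10⁵ = 1280 cells/mL.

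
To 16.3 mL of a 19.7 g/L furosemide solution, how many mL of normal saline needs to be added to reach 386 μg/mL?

386 μg/mL = 0.386 g/L.
V₂ = C₁V₁/C₂ = 19.7 × 16.3 / 0.386 = 832 mL.
Diluent to add = V₂ − V₁ = 832 − 16.3 = 816 mL.

816 mL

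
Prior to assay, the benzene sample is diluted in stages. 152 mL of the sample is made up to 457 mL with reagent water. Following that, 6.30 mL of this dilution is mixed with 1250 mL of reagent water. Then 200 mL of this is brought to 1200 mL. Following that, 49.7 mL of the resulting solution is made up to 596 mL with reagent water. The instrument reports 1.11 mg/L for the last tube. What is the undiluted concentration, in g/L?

Overall dilution factor = 3.007 × 199.4 × 6 × 11.99 = 4.31 × 10⁴.
Original = 1.11 mg/L × 4.31 × 10⁴ = 4.79 × 10⁴ mg/L = 47.9 g/L.

47.9 g/L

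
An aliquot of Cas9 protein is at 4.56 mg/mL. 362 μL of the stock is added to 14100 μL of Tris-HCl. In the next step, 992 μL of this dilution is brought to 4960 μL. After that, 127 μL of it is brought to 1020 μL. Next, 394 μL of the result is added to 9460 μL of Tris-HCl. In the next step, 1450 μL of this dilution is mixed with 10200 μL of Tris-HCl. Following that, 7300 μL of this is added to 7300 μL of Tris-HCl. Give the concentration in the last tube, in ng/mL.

Overall dilution factor = 39.95 × 5 × 8.031 × 25.01 × 8.034 × 2 = 6.45 × 10⁵.
4.56 mg/mL / 6.45 × 10⁵ = 7.07 × 10⁻⁶ mg/mL = 7.07 ng/mL.

7.07 ng/mL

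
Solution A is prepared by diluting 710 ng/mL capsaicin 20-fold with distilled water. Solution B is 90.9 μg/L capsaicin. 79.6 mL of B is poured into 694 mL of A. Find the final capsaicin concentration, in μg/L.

41.2 μg/L

C_A = 710 ng/mL / 20 = 35.5 ng/mL.
C_B = 90.9 μg/L = 90.9 ng/mL.
C_mix = (C_A·V_A + C_B·V_B)/(V_A + V_B) = (35.5×694 + 90.9×79.6) / 773.6 = 41.2 ng/mL = 41.2 μg/L.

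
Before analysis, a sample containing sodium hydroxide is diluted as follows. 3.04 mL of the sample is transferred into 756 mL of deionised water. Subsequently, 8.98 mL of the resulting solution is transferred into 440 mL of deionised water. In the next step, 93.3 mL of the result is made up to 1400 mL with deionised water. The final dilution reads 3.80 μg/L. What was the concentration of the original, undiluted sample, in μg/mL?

712 μg/mL

Overall dilution factor = 249.7 × 50.00 × 15.01 = 1.87 × 10⁵.
Original = 3.80 μg/L × 1.87 × 10⁵ = 7.12 × 10⁵ μg/L = 712 μg/mL.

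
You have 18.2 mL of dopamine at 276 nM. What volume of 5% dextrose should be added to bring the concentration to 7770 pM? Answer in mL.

628 mL

7770 pM = 7.77 nM.
V₂ = C₁V₁/C₂ = 276 × 18.2 / 7.77 = 646 mL.
Diluent to add = V₂ − V₁ = 646 − 18.2 = 628 mL.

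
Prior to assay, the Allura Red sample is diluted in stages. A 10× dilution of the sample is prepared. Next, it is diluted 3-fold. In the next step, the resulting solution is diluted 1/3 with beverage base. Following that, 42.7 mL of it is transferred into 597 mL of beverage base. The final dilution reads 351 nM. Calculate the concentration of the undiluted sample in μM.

Overall dilution factor = 10 × 3 × 3 × 14.98 = 1348.
Original = 351 nM × 1348 = 4.73 × 10⁵ nM = 473 μM.

473 μM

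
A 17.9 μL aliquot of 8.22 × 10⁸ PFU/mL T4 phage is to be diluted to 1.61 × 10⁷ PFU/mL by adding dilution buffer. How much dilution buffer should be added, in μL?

896 μL

V₂ = C₁V₁/C₂ = 8.22 × 10⁸ × 17.9 / 1.61 × 10⁷ = 914 μL.
Diluent to add = V₂ − V₁ = 914 − 17.9 = 896 μL.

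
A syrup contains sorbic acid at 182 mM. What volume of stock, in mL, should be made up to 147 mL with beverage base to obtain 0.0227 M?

0.0227 M = 22.7 mM.
V₁ = C₂V₂/C₁ = 22.7 × 147 / 182 = 18.3 mL.

18.3 mL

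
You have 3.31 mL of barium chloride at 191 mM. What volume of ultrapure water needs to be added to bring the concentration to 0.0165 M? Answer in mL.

35.0 mL

0.0165 M = 16.5 mM.
V₂ = C₁V₁/C₂ = 191 × 3.31 / 16.5 = 38.3 mL.
Diluent to add = V₂ − V₁ = 38.3 − 3.31 = 35.0 mL.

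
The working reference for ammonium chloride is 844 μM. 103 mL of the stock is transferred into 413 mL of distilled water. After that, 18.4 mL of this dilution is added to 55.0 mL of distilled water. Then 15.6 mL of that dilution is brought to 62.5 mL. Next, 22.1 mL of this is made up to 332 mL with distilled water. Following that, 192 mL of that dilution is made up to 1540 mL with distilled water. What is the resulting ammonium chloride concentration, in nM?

87.5 nM

Overall dilution factor = 5.010 × 3.989 × 4.006 × 15.02 × 8.021 = 9647.
844 μM / 9647 = 0.0875 μM = 87.5 nM.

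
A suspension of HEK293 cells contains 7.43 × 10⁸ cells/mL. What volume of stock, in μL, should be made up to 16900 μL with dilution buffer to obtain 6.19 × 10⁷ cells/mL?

1410 μL

V₁ = C₂V₂/C₁ = 6.19 × 10⁷ × 16900 / 7.43 × 10⁸ = 1408 μL.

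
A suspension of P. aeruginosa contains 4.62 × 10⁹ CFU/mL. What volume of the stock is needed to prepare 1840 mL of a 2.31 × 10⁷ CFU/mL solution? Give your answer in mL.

9.20 mL

V₁ = C₂V₂/C₁ = 2.31 × 10⁷ × 1840 / 4.62 × 10⁹ = 9.20 mL.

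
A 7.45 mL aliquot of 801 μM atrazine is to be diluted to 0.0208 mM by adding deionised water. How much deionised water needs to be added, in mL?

0.0208 mM = 20.8 μM.
V₂ = C₁V₁/C₂ = 801 × 7.45 / 20.8 = 287 mL.
Diluent to add = V₂ − V₁ = 287 − 7.45 = 279 mL.

279 mL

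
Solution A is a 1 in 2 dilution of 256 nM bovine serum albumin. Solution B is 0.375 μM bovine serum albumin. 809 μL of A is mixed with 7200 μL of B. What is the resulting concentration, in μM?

0.350 μM

C_A = 256 nM / 2 = 128 nM.
C_B = 0.375 μM = 375 nM.
C_mix = (C_A·V_A + C_B·V_B)/(V_A + V_B) = (128×809 + 375×7200) / 8009 = 350 nM = 0.350 μM.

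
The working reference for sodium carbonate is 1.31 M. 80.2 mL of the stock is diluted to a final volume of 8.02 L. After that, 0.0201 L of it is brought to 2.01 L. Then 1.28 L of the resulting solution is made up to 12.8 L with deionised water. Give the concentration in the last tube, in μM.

13.1 μM

Overall dilution factor = 100 × 100 × 10 = 1.00 × 10⁵.
1.31 M / 1.00 × 10⁵ = 1.31 × 10⁻⁵ M = 13.1 μM.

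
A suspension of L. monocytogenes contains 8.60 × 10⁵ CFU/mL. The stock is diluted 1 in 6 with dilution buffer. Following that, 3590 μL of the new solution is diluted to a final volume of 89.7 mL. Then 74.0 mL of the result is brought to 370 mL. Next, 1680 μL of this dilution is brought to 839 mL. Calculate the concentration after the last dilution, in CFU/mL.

2.30 CFU/mL

Overall dilution factor = 6 × 24.99 × 5 × 499.4 = 3.74 × 10⁵.
8.60 × 10⁵ CFU/mL / 3.74 × 10⁵ = 2.30 CFU/mL.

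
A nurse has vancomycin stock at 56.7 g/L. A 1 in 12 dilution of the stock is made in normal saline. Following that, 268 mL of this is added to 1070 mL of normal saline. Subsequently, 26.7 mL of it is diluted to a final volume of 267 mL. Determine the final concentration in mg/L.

Overall dilution factor = 12 × 4.993 × 10 = 599.
56.7 g/L / 599 = 0.0946 g/L = 94.6 mg/L.

94.6 mg/L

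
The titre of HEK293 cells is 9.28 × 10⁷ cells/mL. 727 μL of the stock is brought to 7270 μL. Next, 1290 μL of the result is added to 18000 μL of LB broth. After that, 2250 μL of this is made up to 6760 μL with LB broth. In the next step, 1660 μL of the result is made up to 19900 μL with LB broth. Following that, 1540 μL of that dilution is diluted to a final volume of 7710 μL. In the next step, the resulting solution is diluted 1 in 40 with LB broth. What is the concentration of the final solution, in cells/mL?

86.0 cells/mL

Overall dilution factor = 10 × 14.95 × 3.004 × 11.99 × 5.006 × 40 = 1.08 × 10⁶.
9.28 × 10⁷ cells/mL / 1.08 × 10⁶ = 86.0 cells/mL.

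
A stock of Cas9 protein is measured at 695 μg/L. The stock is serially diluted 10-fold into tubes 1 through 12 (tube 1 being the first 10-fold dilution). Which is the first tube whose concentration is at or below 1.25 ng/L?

Tube n has concentration 695 μg/L / 10ⁿ.
Need 10ⁿ ≥ 695 μg/L / 1.25 ng/L = 5.56 × 10⁵, so n ≥ 5.75.
First such tube: n = 6.

tube 6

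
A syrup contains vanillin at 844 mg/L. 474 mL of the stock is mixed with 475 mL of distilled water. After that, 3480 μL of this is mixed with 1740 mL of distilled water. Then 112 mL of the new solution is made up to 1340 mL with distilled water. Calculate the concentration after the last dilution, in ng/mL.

70.3 ng/mL

Overall dilution factor = 2.002 × 501 × 11.96 = 1.20 × 10⁴.
844 mg/L / 1.20 × 10⁴ = 0.0703 mg/L = 70.3 ng/mL.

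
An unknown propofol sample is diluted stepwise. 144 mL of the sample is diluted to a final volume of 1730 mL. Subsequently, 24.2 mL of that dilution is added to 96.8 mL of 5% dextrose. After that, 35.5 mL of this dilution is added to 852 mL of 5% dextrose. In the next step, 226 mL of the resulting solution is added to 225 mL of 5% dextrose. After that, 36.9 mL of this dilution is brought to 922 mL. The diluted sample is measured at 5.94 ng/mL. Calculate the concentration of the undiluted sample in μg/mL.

Overall dilution factor = 12.01 × 5 × 25 × 1.996 × 24.99 = 7.49 × 10⁴.
Original = 5.94 ng/mL × 7.49 × 10⁴ = 4.45 × 10⁵ ng/mL = 445 μg/mL.

445 μg/mL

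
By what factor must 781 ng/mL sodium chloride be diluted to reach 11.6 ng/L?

Factor = C₀/C_target = 781 ng/mL / 11.6 ng/L = 6.73 × 10⁴.

6.73 × 10⁴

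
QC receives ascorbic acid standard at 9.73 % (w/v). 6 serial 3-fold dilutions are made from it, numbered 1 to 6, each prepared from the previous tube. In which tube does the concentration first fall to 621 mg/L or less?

tube 5

Tube n has concentration 9.73 % (w/v) / 3ⁿ.
Need 3ⁿ ≥ 9.73 % (w/v) / 621 mg/L = 157, so n ≥ 4.60.
First such tube: n = 5.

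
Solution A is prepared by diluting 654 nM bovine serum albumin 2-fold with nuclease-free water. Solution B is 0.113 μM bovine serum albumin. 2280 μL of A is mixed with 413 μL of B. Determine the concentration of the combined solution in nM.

C_A = 654 nM / 2 = 327 nM.
C_B = 0.113 μM = 113 nM.
C_mix = (C_A·V_A + C_B·V_B)/(V_A + V_B) = (327×2280 + 113×413) / 2693 = 294 nM.

294 nM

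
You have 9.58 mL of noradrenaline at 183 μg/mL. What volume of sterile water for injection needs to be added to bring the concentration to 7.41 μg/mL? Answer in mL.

227 mL

V₂ = C₁V₁/C₂ = 183 × 9.58 / 7.41 = 237 mL.
Diluent to add = V₂ − V₁ = 237 − 9.58 = 227 mL.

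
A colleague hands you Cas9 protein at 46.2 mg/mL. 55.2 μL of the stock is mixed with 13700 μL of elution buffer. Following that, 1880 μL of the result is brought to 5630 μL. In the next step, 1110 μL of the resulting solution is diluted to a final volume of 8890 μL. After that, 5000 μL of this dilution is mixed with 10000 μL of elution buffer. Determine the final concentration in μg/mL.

Overall dilution factor = 249.2 × 2.995 × 8.009 × 3 = 1.79 × 10⁴.
46.2 mg/mL / 1.79 × 10⁴ = 2.58 × 10⁻³ mg/mL = 2.58 μg/mL.

2.58 μg/mL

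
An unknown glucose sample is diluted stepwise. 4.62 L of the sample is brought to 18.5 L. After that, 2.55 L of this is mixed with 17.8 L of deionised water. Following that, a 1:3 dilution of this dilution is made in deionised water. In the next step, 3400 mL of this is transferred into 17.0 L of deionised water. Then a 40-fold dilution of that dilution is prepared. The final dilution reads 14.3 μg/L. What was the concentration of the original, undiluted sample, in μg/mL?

329 μg/mL

Overall dilution factor = 4.004 × 7.980 × 3 × 6 × 40 = 2.30 × 10⁴.
Original = 14.3 μg/L × 2.30 × 10⁴ = 3.29 × 10⁵ μg/L = 329 μg/mL.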